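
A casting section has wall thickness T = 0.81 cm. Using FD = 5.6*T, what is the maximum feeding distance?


Formula: FD = 5.6 * T  (riser feeding-distance rule)
FD = 5.6 * 0.81 cm = 4.5360 cm

4.5360 cm


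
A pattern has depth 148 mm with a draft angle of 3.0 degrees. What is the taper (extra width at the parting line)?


Formula: taper = depth * tan(draft_angle)
tan(3.0 deg) = 0.0524078
taper = 148 mm * 0.0524078 = 7.7564 mm

Final answer: 7.7564 mm


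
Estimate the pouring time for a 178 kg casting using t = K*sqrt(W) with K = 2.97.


Formula: t = K * sqrt(W)
sqrt(W) = sqrt(178) = 13.34166
t = 2.97 * 13.34166 = 39.6247 s

Final answer: 39.6247 s


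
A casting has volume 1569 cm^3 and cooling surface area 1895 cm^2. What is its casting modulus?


Formula: Casting Modulus M = V / A
M = 1569 cm^3 / 1895 cm^2 = 0.8280 cm

Final answer: 0.8280 cm


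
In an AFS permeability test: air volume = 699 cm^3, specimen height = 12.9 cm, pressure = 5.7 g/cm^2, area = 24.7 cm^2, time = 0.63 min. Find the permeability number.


Formula: Permeability Number P = (V * H) / (p * A * t)
Numerator: V * H = 699 * 12.9 = 9017.1
Denominator: p * A * t = 5.7 * 24.7 * 0.63 = 88.6977
P = 9017.1 / 88.6977 = 101.6610


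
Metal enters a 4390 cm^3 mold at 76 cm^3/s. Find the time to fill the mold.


Formula: t_fill = V_mold / Q_flow
t = 4390 cm^3 / 76 cm^3/s = 57.7632 s

Final answer: 57.7632 s


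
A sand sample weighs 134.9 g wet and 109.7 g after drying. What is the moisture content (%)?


Formula: MC = (W_wet - W_dry) / W_wet * 100
Water mass = 134.9 - 109.7 = 25.2 g
MC = 25.2 / 134.9 * 100 = 18.6805%

18.6805%


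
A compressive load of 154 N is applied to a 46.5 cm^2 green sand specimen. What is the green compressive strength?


Formula: Compressive Strength = Force / Area
Strength = 154 N / 46.5 cm^2 = 3.3118 N/cm^2


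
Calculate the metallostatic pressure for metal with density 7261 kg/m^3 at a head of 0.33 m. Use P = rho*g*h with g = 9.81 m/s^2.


Formula: P = rho * g * h
rho * g = 7261 * 9.81 = 71230.41 N/m^3
P = 71230.41 * 0.33 = 23506.0353 Pa

Answer: 23506.0353 Pa


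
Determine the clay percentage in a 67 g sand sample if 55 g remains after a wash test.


Formula: Clay% = (W_total - W_washed) / W_total * 100
Clay mass = 67 - 55 = 12 g
Clay% = 12 / 67 * 100 = 17.9104%


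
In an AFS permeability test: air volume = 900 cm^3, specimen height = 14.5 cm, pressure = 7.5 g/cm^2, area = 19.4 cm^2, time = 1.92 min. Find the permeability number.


Formula: Permeability Number P = (V * H) / (p * A * t)
Numerator: V * H = 900 * 14.5 = 13050.0
Denominator: p * A * t = 7.5 * 19.4 * 1.92 = 279.36
P = 13050.0 / 279.36 = 46.7139

Final answer: 46.7139


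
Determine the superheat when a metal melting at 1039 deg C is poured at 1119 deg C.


Formula: Superheat = T_pour - T_melt
Superheat = 1119 - 1039 = 80 deg C

Answer: 80 deg C


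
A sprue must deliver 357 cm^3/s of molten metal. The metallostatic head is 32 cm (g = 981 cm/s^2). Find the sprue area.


Formula: v = sqrt(2*g*h), A = Q/v
Velocity: v = sqrt(2 * 981 * 32) = sqrt(62784) = 250.5674 cm/s
Sprue area: A = Q / v = 357 / 250.5674 = 1.4248 cm^2

Answer: 1.4248 cm^2


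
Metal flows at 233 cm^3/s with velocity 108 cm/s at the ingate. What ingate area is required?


Formula: A_ingate = Q / v  (continuity equation)
A = 233 cm^3/s / 108 cm/s = 2.1574 cm^2

Answer: 2.1574 cm^2


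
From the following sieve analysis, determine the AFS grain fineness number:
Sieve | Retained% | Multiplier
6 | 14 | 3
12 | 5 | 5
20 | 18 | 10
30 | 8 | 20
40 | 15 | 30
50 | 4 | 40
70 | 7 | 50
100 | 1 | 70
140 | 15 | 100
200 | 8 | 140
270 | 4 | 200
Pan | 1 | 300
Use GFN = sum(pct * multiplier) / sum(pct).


Formula: GFN = sum(pct * multiplier) / sum(pct)
sum(pct * multiplier) = 5157
sum(pct) = 100
GFN = 5157 / 100 = 51.57

51.57


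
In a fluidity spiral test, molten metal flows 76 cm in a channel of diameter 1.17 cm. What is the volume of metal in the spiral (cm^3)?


Formula: V = pi * (d/2)^2 * L  (cylinder volume)
Radius = 1.17/2 = 0.585 cm
V = pi * 0.585^2 * 76 = 81.7100 cm^3


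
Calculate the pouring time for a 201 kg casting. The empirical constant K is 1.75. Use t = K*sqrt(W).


Formula: t = K * sqrt(W)
sqrt(W) = sqrt(201) = 14.17745
t = 1.75 * 14.17745 = 24.8105 s

24.8105 s


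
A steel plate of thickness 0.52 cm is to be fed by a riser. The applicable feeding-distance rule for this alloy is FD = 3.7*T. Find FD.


Formula: FD = 3.7 * T  (riser feeding-distance rule)
FD = 3.7 * 0.52 cm = 1.9240 cm

Final answer: 1.9240 cm


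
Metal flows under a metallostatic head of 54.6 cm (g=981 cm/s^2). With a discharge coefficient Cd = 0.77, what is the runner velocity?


Formula: v = Cd * sqrt(2 * g * h)  (Torricelli with discharge coefficient)
2*g*h = 2 * 981 * 54.6 = 107125.2 cm^2/s^2
sqrt(107125.2) = 327.29986 cm/s
v = 0.77 * 327.29986 = 252.0209 cm/s

Answer: 252.0209 cm/s


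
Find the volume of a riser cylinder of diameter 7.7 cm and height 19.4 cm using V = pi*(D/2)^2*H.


Formula: V = pi * (D/2)^2 * H  (cylinder volume)
Radius = D/2 = 7.7/2 = 3.85 cm
V = pi * 3.85^2 * 19.4 = 903.3854 cm^3

Answer: 903.3854 cm^3


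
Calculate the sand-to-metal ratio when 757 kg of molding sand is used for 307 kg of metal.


Formula: Sand-to-Metal Ratio = W_sand / W_metal
Ratio = 757 kg / 307 kg = 2.4658

Answer: 2.4658


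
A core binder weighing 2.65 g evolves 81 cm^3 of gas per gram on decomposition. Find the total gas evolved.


Formula: V_gas = W_binder * gas_evolution_rate
V = 2.65 g * 81 cm^3/g = 214.6500 cm^3


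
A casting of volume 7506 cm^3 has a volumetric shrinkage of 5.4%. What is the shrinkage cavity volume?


Formula: V_shrink = V_casting * shrinkage_pct / 100
V_shrink = 7506 cm^3 * 5.4 / 100 = 405.3240 cm^3

Final answer: 405.3240 cm^3


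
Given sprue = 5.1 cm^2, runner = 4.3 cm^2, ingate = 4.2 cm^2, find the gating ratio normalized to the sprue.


Sprue:Runner:Ingate = 1 : 4.3/5.1 : 4.2/5.1 = 1:0.84:0.82

1:0.84:0.82


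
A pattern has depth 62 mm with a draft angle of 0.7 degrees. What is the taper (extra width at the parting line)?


Formula: taper = depth * tan(draft_angle)
tan(0.7 deg) = 0.0122179
taper = 62 mm * 0.0122179 = 0.7575 mm

Answer: 0.7575 mm


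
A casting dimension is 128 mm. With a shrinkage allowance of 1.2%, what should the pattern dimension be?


Formula: L_pattern = L_casting * (1 + shrinkage_rate/100)
Shrinkage factor = 1 + 1.2/100 = 1.012
L_pattern = 128 mm * 1.012 = 129.5360 mm

Answer: 129.5360 mm


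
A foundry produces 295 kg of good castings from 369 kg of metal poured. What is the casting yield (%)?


Formula: Casting Yield = (W_good / W_total) * 100
Yield = (295 kg / 369 kg) * 100 = 79.9458%

Answer: 79.9458%


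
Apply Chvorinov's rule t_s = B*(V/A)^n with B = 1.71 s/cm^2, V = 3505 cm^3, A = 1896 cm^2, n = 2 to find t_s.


Formula: t_s = B * (V/A)^n  (Chvorinov's rule, n=2)
Modulus M = V/A = 3505/1896 = 1.848629 cm
M^2 = 1.848629^2 = 3.417429 cm^2
t_s = 1.71 * 3.417429 = 5.8438 s


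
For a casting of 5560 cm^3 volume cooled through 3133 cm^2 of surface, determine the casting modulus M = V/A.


Formula: Casting Modulus M = V / A
M = 5560 cm^3 / 3133 cm^2 = 1.7747 cm

Final answer: 1.7747 cm


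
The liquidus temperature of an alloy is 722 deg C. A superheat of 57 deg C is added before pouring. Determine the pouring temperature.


Formula: T_pour = T_melt + Superheat
T_pour = 722 + 57 = 779 deg C

Answer: 779 deg C


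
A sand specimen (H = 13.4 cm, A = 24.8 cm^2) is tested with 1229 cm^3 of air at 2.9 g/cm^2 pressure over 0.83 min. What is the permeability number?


Formula: Permeability Number P = (V * H) / (p * A * t)
Numerator: V * H = 1229 * 13.4 = 16468.6
Denominator: p * A * t = 2.9 * 24.8 * 0.83 = 59.6936
P = 16468.6 / 59.6936 = 275.8855

Final answer: 275.8855


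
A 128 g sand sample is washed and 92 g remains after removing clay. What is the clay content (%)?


Formula: Clay% = (W_total - W_washed) / W_total * 100
Clay mass = 128 - 92 = 36 g
Clay% = 36 / 128 * 100 = 28.1250%

Final answer: 28.1250%


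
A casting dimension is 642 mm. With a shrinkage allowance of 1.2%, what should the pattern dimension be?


Formula: L_pattern = L_casting * (1 + shrinkage_rate/100)
Shrinkage factor = 1 + 1.2/100 = 1.012
L_pattern = 642 mm * 1.012 = 649.7040 mm

649.7040 mm


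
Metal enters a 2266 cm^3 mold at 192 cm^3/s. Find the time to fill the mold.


Formula: t_fill = V_mold / Q_flow
t = 2266 cm^3 / 192 cm^3/s = 11.8021 s

Final answer: 11.8021 s


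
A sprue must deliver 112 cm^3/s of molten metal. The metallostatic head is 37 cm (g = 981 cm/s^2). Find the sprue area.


Formula: v = sqrt(2*g*h), A = Q/v
Velocity: v = sqrt(2 * 981 * 37) = sqrt(72594) = 269.4327 cm/s
Sprue area: A = Q / v = 112 / 269.4327 = 0.4157 cm^2


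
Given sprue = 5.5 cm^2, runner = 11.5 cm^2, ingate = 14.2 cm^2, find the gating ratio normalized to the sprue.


Sprue:Runner:Ingate = 1 : 11.5/5.5 : 14.2/5.5 = 1:2.09:2.58

Final answer: 1:2.09:2.58


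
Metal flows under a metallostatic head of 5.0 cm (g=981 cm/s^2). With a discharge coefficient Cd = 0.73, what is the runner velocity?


Formula: v = Cd * sqrt(2 * g * h)  (Torricelli with discharge coefficient)
2*g*h = 2 * 981 * 5.0 = 9810.0 cm^2/s^2
sqrt(9810.0) = 99.04544 cm/s
v = 0.73 * 99.04544 = 72.3032 cm/s

Final answer: 72.3032 cm/s


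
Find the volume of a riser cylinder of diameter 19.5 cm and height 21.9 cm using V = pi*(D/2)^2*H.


Formula: V = pi * (D/2)^2 * H  (cylinder volume)
Radius = D/2 = 19.5/2 = 9.75 cm
V = pi * 9.75^2 * 21.9 = 6540.3836 cm^3

Final answer: 6540.3836 cm^3


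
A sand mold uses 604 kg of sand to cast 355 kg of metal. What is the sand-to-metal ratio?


Formula: Sand-to-Metal Ratio = W_sand / W_metal
Ratio = 604 kg / 355 kg = 1.7014

Final answer: 1.7014


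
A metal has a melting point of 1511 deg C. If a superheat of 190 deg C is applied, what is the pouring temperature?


Formula: T_pour = T_melt + Superheat
T_pour = 1511 + 190 = 1701 deg C

Answer: 1701 deg C


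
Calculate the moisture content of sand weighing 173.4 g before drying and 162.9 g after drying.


Formula: MC = (W_wet - W_dry) / W_wet * 100
Water mass = 173.4 - 162.9 = 10.5 g
MC = 10.5 / 173.4 * 100 = 6.0554%

6.0554%


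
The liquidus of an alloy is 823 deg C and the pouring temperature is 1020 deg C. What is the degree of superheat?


Formula: Superheat = T_pour - T_melt
Superheat = 1020 - 823 = 197 deg C

197 deg C


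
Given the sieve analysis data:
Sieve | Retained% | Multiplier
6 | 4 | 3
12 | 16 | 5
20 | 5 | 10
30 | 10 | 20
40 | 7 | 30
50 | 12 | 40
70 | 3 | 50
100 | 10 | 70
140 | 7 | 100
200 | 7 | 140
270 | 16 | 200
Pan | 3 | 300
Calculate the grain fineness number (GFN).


Formula: GFN = sum(pct * multiplier) / sum(pct)
sum(pct * multiplier) = 7662
sum(pct) = 100
GFN = 7662 / 100 = 76.62

Answer: 76.62


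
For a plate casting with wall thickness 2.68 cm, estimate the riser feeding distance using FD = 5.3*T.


Formula: FD = 5.3 * T  (riser feeding-distance rule)
FD = 5.3 * 2.68 cm = 14.2040 cm

14.2040 cm


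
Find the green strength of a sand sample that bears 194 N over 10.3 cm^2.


Formula: Compressive Strength = Force / Area
Strength = 194 N / 10.3 cm^2 = 18.8350 N/cm^2

18.8350 N/cm^2


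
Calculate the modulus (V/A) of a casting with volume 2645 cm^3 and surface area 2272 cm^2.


Formula: Casting Modulus M = V / A
M = 2645 cm^3 / 2272 cm^2 = 1.1642 cm

Final answer: 1.1642 cm


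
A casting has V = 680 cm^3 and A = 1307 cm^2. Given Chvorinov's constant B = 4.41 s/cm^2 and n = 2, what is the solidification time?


Formula: t_s = B * (V/A)^n  (Chvorinov's rule, n=2)
Modulus M = V/A = 680/1307 = 0.520275 cm
M^2 = 0.520275^2 = 0.270686 cm^2
t_s = 4.41 * 0.270686 = 1.1937 s

Final answer: 1.1937 s


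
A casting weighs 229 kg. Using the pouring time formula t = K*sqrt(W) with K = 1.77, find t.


Formula: t = K * sqrt(W)
sqrt(W) = sqrt(229) = 15.13275
t = 1.77 * 15.13275 = 26.7850 s

Final answer: 26.7850 s


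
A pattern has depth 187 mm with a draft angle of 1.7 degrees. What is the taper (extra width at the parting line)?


Formula: taper = depth * tan(draft_angle)
tan(1.7 deg) = 0.0296793
taper = 187 mm * 0.0296793 = 5.5500 mm

5.5500 mm


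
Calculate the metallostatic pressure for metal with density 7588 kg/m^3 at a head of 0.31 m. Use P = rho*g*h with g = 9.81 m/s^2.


Formula: P = rho * g * h
rho * g = 7588 * 9.81 = 74438.28 N/m^3
P = 74438.28 * 0.31 = 23075.8668 Pa

23075.8668 Pa


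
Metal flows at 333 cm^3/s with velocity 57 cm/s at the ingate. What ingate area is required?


Formula: A_ingate = Q / v  (continuity equation)
A = 333 cm^3/s / 57 cm/s = 5.8421 cm^2

Final answer: 5.8421 cm^2


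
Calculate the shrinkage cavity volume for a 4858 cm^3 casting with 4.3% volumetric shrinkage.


Formula: V_shrink = V_casting * shrinkage_pct / 100
V_shrink = 4858 cm^3 * 4.3 / 100 = 208.8940 cm^3

Final answer: 208.8940 cm^3


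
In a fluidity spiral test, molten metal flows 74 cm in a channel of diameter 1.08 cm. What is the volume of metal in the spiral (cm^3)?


Formula: V = pi * (d/2)^2 * L  (cylinder volume)
Radius = 1.08/2 = 0.54 cm
V = pi * 0.54^2 * 74 = 67.7905 cm^3


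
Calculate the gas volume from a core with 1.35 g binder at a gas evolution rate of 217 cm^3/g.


Formula: V_gas = W_binder * gas_evolution_rate
V = 1.35 g * 217 cm^3/g = 292.9500 cm^3

Answer: 292.9500 cm^3


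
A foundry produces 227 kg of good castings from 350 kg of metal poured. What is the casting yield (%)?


Formula: Casting Yield = (W_good / W_total) * 100
Yield = (227 kg / 350 kg) * 100 = 64.8571%


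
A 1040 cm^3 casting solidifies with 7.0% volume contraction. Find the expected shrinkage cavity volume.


Formula: V_shrink = V_casting * shrinkage_pct / 100
V_shrink = 1040 cm^3 * 7.0 / 100 = 72.8000 cm^3

72.8000 cm^3


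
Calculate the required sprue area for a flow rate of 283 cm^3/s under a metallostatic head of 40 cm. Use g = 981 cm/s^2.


Formula: v = sqrt(2*g*h), A = Q/v
Velocity: v = sqrt(2 * 981 * 40) = sqrt(78480) = 280.1428 cm/s
Sprue area: A = Q / v = 283 / 280.1428 = 1.0102 cm^2

Answer: 1.0102 cm^2


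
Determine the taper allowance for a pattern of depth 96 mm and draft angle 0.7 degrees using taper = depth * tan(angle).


Formula: taper = depth * tan(draft_angle)
tan(0.7 deg) = 0.0122179
taper = 96 mm * 0.0122179 = 1.1729 mm

Final answer: 1.1729 mm


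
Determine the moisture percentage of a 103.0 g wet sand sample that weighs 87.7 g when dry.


Formula: MC = (W_wet - W_dry) / W_wet * 100
Water mass = 103.0 - 87.7 = 15.3 g
MC = 15.3 / 103.0 * 100 = 14.8544%

Answer: 14.8544%


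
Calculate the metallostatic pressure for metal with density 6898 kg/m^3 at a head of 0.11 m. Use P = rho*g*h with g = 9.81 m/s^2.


Formula: P = rho * g * h
rho * g = 6898 * 9.81 = 67669.38 N/m^3
P = 67669.38 * 0.11 = 7443.6318 Pa

Answer: 7443.6318 Pa


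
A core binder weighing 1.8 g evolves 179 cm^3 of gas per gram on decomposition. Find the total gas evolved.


Formula: V_gas = W_binder * gas_evolution_rate
V = 1.8 g * 179 cm^3/g = 322.2000 cm^3

322.2000 cm^3


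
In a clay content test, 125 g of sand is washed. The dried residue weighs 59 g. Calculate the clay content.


Formula: Clay% = (W_total - W_washed) / W_total * 100
Clay mass = 125 - 59 = 66 g
Clay% = 66 / 125 * 100 = 52.8000%

Answer: 52.8000%


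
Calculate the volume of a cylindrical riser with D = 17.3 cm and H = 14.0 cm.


Formula: V = pi * (D/2)^2 * H  (cylinder volume)
Radius = D/2 = 17.3/2 = 8.65 cm
V = pi * 8.65^2 * 14.0 = 3290.8654 cm^3

Answer: 3290.8654 cm^3


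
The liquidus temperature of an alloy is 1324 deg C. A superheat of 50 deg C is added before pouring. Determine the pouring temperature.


Formula: T_pour = T_melt + Superheat
T_pour = 1324 + 50 = 1374 deg C

1374 deg C


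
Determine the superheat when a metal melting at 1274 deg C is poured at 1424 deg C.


Formula: Superheat = T_pour - T_melt
Superheat = 1424 - 1274 = 150 deg C

150 deg C


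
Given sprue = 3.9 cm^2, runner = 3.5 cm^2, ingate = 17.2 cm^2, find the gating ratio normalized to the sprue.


Sprue:Runner:Ingate = 1 : 3.5/3.9 : 17.2/3.9 = 1:0.90:4.41

Final answer: 1:0.90:4.41


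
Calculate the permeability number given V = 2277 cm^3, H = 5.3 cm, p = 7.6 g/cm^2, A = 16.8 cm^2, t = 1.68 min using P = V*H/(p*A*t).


Formula: Permeability Number P = (V * H) / (p * A * t)
Numerator: V * H = 2277 * 5.3 = 12068.1
Denominator: p * A * t = 7.6 * 16.8 * 1.68 = 214.5024
P = 12068.1 / 214.5024 = 56.2609

56.2609


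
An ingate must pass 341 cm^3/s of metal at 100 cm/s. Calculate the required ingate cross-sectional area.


Formula: A_ingate = Q / v  (continuity equation)
A = 341 cm^3/s / 100 cm/s = 3.4100 cm^2


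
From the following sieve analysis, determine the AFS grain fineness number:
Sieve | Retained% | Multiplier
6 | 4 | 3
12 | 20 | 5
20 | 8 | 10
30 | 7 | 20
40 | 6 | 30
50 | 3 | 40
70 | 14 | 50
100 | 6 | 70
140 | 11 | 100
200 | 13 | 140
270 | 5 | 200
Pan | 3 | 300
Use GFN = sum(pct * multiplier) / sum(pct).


Formula: GFN = sum(pct * multiplier) / sum(pct)
sum(pct * multiplier) = 6572
sum(pct) = 100
GFN = 6572 / 100 = 65.72

65.72


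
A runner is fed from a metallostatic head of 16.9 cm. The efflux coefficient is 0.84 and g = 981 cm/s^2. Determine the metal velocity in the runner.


Formula: v = Cd * sqrt(2 * g * h)  (Torricelli with discharge coefficient)
2*g*h = 2 * 981 * 16.9 = 33157.8 cm^2/s^2
sqrt(33157.8) = 182.09283 cm/s
v = 0.84 * 182.09283 = 152.9580 cm/s


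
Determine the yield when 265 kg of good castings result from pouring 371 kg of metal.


Formula: Casting Yield = (W_good / W_total) * 100
Yield = (265 kg / 371 kg) * 100 = 71.4286%

71.4286%


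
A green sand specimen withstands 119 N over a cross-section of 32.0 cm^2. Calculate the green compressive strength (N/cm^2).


Formula: Compressive Strength = Force / Area
Strength = 119 N / 32.0 cm^2 = 3.7188 N/cm^2

3.7188 N/cm^2


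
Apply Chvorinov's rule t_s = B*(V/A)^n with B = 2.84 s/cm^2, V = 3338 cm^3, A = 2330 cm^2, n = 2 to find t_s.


Formula: t_s = B * (V/A)^n  (Chvorinov's rule, n=2)
Modulus M = V/A = 3338/2330 = 1.432618 cm
M^2 = 1.432618^2 = 2.052394 cm^2
t_s = 2.84 * 2.052394 = 5.8288 s

5.8288 s


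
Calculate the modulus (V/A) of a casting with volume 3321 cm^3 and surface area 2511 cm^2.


Formula: Casting Modulus M = V / A
M = 3321 cm^3 / 2511 cm^2 = 1.3226 cm

1.3226 cm


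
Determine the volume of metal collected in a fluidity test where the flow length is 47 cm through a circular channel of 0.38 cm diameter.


Formula: V = pi * (d/2)^2 * L  (cylinder volume)
Radius = 0.38/2 = 0.19 cm
V = pi * 0.19^2 * 47 = 5.3303 cm^3

Final answer: 5.3303 cm^3


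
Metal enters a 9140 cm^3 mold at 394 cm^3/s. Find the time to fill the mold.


Formula: t_fill = V_mold / Q_flow
t = 9140 cm^3 / 394 cm^3/s = 23.1980 s

Answer: 23.1980 s


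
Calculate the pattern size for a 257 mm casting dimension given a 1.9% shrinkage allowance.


Formula: L_pattern = L_casting * (1 + shrinkage_rate/100)
Shrinkage factor = 1 + 1.9/100 = 1.019
L_pattern = 257 mm * 1.019 = 261.8830 mm

Answer: 261.8830 mm


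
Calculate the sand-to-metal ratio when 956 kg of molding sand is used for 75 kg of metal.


Formula: Sand-to-Metal Ratio = W_sand / W_metal
Ratio = 956 kg / 75 kg = 12.7467

12.7467


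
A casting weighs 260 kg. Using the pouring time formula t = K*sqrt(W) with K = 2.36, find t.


Formula: t = K * sqrt(W)
sqrt(W) = sqrt(260) = 16.12452
t = 2.36 * 16.12452 = 38.0539 s


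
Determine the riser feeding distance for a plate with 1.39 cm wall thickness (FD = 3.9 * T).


Formula: FD = 3.9 * T  (riser feeding-distance rule)
FD = 3.9 * 1.39 cm = 5.4210 cm

Answer: 5.4210 cm


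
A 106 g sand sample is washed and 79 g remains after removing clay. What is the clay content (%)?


Formula: Clay% = (W_total - W_washed) / W_total * 100
Clay mass = 106 - 79 = 27 g
Clay% = 27 / 106 * 100 = 25.4717%

Answer: 25.4717%


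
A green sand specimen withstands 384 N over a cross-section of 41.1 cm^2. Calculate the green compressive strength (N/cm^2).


Formula: Compressive Strength = Force / Area
Strength = 384 N / 41.1 cm^2 = 9.3431 N/cm^2

Final answer: 9.3431 N/cm^2


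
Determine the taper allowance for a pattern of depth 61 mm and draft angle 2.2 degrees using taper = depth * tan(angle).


Formula: taper = depth * tan(draft_angle)
tan(2.2 deg) = 0.0384161
taper = 61 mm * 0.0384161 = 2.3434 mm

Final answer: 2.3434 mm


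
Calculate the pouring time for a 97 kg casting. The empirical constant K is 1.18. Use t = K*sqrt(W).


Formula: t = K * sqrt(W)
sqrt(W) = sqrt(97) = 9.84886
t = 1.18 * 9.84886 = 11.6217 s


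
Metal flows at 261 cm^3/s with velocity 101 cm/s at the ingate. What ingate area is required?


Formula: A_ingate = Q / v  (continuity equation)
A = 261 cm^3/s / 101 cm/s = 2.5842 cm^2

2.5842 cm^2


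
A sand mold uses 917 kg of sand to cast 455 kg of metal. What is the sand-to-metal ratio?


Formula: Sand-to-Metal Ratio = W_sand / W_metal
Ratio = 917 kg / 455 kg = 2.0154


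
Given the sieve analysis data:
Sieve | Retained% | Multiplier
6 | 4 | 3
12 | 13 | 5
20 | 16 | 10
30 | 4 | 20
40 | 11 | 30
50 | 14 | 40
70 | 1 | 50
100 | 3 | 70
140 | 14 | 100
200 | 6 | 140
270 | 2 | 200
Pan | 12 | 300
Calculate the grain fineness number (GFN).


Formula: GFN = sum(pct * multiplier) / sum(pct)
sum(pct * multiplier) = 7707
sum(pct) = 100
GFN = 7707 / 100 = 77.07


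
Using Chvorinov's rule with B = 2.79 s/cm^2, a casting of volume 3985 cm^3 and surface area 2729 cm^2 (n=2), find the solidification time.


Formula: t_s = B * (V/A)^n  (Chvorinov's rule, n=2)
Modulus M = V/A = 3985/2729 = 1.460242 cm
M^2 = 1.460242^2 = 2.132307 cm^2
t_s = 2.79 * 2.132307 = 5.9491 s

5.9491 s


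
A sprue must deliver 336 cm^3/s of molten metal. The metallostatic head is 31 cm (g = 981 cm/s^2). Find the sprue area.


Formula: v = sqrt(2*g*h), A = Q/v
Velocity: v = sqrt(2 * 981 * 31) = sqrt(60822) = 246.6212 cm/s
Sprue area: A = Q / v = 336 / 246.6212 = 1.3624 cm^2

Final answer: 1.3624 cm^2


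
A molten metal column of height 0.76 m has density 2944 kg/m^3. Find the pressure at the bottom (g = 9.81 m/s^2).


Formula: P = rho * g * h
rho * g = 2944 * 9.81 = 28880.64 N/m^3
P = 28880.64 * 0.76 = 21949.2864 Pa

Final answer: 21949.2864 Pa


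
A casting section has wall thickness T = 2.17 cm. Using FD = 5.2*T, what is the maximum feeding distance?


Formula: FD = 5.2 * T  (riser feeding-distance rule)
FD = 5.2 * 2.17 cm = 11.2840 cm

Answer: 11.2840 cm


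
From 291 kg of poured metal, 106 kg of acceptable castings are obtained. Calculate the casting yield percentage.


Formula: Casting Yield = (W_good / W_total) * 100
Yield = (106 kg / 291 kg) * 100 = 36.4261%

Answer: 36.4261%


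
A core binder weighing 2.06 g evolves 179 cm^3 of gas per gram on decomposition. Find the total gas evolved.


Formula: V_gas = W_binder * gas_evolution_rate
V = 2.06 g * 179 cm^3/g = 368.7400 cm^3

368.7400 cm^3


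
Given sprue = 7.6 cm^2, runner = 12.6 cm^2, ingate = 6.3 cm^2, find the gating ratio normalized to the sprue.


Sprue:Runner:Ingate = 1 : 12.6/7.6 : 6.3/7.6 = 1:1.66:0.83


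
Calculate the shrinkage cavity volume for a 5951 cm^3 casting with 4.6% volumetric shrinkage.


Formula: V_shrink = V_casting * shrinkage_pct / 100
V_shrink = 5951 cm^3 * 4.6 / 100 = 273.7460 cm^3


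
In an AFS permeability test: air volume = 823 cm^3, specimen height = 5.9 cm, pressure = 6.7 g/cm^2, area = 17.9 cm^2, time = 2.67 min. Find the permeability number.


Formula: Permeability Number P = (V * H) / (p * A * t)
Numerator: V * H = 823 * 5.9 = 4855.7
Denominator: p * A * t = 6.7 * 17.9 * 2.67 = 320.2131
P = 4855.7 / 320.2131 = 15.1640

Answer: 15.1640


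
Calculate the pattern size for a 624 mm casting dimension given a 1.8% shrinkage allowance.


Formula: L_pattern = L_casting * (1 + shrinkage_rate/100)
Shrinkage factor = 1 + 1.8/100 = 1.018
L_pattern = 624 mm * 1.018 = 635.2320 mm

635.2320 mm


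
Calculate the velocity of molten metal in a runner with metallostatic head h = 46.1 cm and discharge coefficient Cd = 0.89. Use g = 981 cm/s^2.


Formula: v = Cd * sqrt(2 * g * h)  (Torricelli with discharge coefficient)
2*g*h = 2 * 981 * 46.1 = 90448.2 cm^2/s^2
sqrt(90448.2) = 300.74607 cm/s
v = 0.89 * 300.74607 = 267.6640 cm/s

267.6640 cm/s


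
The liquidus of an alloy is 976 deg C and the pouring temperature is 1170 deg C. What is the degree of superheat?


Formula: Superheat = T_pour - T_melt
Superheat = 1170 - 976 = 194 deg C

194 deg C


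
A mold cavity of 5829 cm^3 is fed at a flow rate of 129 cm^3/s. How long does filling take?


Formula: t_fill = V_mold / Q_flow
t = 5829 cm^3 / 129 cm^3/s = 45.1860 s

Final answer: 45.1860 s


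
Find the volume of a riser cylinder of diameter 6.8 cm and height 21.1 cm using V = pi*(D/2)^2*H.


Formula: V = pi * (D/2)^2 * H  (cylinder volume)
Radius = D/2 = 6.8/2 = 3.4 cm
V = pi * 3.4^2 * 21.1 = 766.2847 cm^3

Final answer: 766.2847 cm^3


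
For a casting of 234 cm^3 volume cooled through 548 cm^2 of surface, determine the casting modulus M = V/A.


Formula: Casting Modulus M = V / A
M = 234 cm^3 / 548 cm^2 = 0.4270 cm

Final answer: 0.4270 cm


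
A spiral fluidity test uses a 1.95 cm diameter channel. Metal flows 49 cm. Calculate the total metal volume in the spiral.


Formula: V = pi * (d/2)^2 * L  (cylinder volume)
Radius = 1.95/2 = 0.975 cm
V = pi * 0.975^2 * 49 = 146.3373 cm^3


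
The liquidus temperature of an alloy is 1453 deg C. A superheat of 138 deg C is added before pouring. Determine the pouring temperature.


Formula: T_pour = T_melt + Superheat
T_pour = 1453 + 138 = 1591 deg C

Final answer: 1591 deg C


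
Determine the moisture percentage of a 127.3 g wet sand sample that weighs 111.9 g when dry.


Formula: MC = (W_wet - W_dry) / W_wet * 100
Water mass = 127.3 - 111.9 = 15.4 g
MC = 15.4 / 127.3 * 100 = 12.0974%

Final answer: 12.0974%


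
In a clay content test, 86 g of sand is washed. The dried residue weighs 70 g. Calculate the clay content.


Formula: Clay% = (W_total - W_washed) / W_total * 100
Clay mass = 86 - 70 = 16 g
Clay% = 16 / 86 * 100 = 18.6047%


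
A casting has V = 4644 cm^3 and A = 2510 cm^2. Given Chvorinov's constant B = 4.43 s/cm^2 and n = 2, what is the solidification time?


Formula: t_s = B * (V/A)^n  (Chvorinov's rule, n=2)
Modulus M = V/A = 4644/2510 = 1.850199 cm
M^2 = 1.850199^2 = 3.423236 cm^2
t_s = 4.43 * 3.423236 = 15.1649 s


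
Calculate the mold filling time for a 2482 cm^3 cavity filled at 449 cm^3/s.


Formula: t_fill = V_mold / Q_flow
t = 2482 cm^3 / 449 cm^3/s = 5.5278 s

Answer: 5.5278 s


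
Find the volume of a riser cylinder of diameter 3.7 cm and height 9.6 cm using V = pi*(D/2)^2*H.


Formula: V = pi * (D/2)^2 * H  (cylinder volume)
Radius = D/2 = 3.7/2 = 1.85 cm
V = pi * 1.85^2 * 9.6 = 103.2202 cm^3

Final answer: 103.2202 cm^3


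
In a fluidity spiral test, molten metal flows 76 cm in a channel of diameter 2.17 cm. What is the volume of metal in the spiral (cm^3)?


Formula: V = pi * (d/2)^2 * L  (cylinder volume)
Radius = 2.17/2 = 1.085 cm
V = pi * 1.085^2 * 76 = 281.0755 cm^3

Final answer: 281.0755 cm^3


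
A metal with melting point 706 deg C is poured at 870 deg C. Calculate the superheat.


Formula: Superheat = T_pour - T_melt
Superheat = 870 - 706 = 164 deg C

164 deg C


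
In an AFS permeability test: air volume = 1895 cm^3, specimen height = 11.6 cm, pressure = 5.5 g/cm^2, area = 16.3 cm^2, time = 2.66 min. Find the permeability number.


Formula: Permeability Number P = (V * H) / (p * A * t)
Numerator: V * H = 1895 * 11.6 = 21982.0
Denominator: p * A * t = 5.5 * 16.3 * 2.66 = 238.469
P = 21982.0 / 238.469 = 92.1797

92.1797


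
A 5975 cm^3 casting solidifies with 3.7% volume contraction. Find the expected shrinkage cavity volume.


Formula: V_shrink = V_casting * shrinkage_pct / 100
V_shrink = 5975 cm^3 * 3.7 / 100 = 221.0750 cm^3


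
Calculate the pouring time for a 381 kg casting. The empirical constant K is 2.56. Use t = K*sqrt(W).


Formula: t = K * sqrt(W)
sqrt(W) = sqrt(381) = 19.51922
t = 2.56 * 19.51922 = 49.9692 s

Final answer: 49.9692 s


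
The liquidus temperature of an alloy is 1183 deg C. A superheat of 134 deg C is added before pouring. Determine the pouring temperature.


Formula: T_pour = T_melt + Superheat
T_pour = 1183 + 134 = 1317 deg C

1317 deg C


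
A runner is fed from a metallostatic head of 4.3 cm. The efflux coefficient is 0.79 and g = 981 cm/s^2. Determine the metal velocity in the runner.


Formula: v = Cd * sqrt(2 * g * h)  (Torricelli with discharge coefficient)
2*g*h = 2 * 981 * 4.3 = 8436.6 cm^2/s^2
sqrt(8436.6) = 91.85097 cm/s
v = 0.79 * 91.85097 = 72.5623 cm/s

Final answer: 72.5623 cm/s


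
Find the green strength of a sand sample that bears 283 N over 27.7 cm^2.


Formula: Compressive Strength = Force / Area
Strength = 283 N / 27.7 cm^2 = 10.2166 N/cm^2

Answer: 10.2166 N/cm^2


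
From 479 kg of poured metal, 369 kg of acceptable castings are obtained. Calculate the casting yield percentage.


Formula: Casting Yield = (W_good / W_total) * 100
Yield = (369 kg / 479 kg) * 100 = 77.0355%

Answer: 77.0355%


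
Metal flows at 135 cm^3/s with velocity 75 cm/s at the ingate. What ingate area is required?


Formula: A_ingate = Q / v  (continuity equation)
A = 135 cm^3/s / 75 cm/s = 1.8000 cm^2


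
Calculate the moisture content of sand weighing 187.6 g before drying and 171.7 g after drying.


Formula: MC = (W_wet - W_dry) / W_wet * 100
Water mass = 187.6 - 171.7 = 15.9 g
MC = 15.9 / 187.6 * 100 = 8.4755%

8.4755%


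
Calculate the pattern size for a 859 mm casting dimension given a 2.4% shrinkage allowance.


Formula: L_pattern = L_casting * (1 + shrinkage_rate/100)
Shrinkage factor = 1 + 2.4/100 = 1.024
L_pattern = 859 mm * 1.024 = 879.6160 mm

879.6160 mm


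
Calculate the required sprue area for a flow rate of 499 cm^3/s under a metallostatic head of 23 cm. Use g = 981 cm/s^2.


Formula: v = sqrt(2*g*h), A = Q/v
Velocity: v = sqrt(2 * 981 * 23) = sqrt(45126) = 212.4288 cm/s
Sprue area: A = Q / v = 499 / 212.4288 = 2.3490 cm^2

Answer: 2.3490 cm^2


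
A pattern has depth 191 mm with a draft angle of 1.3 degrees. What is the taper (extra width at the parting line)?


Formula: taper = depth * tan(draft_angle)
tan(1.3 deg) = 0.0226932
taper = 191 mm * 0.0226932 = 4.3344 mm


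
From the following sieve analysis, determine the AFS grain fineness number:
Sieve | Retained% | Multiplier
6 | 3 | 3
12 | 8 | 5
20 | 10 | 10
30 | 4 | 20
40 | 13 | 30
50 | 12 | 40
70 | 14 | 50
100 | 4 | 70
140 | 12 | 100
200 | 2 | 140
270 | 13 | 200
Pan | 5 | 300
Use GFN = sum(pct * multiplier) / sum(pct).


Formula: GFN = sum(pct * multiplier) / sum(pct)
sum(pct * multiplier) = 7659
sum(pct) = 100
GFN = 7659 / 100 = 76.59

Answer: 76.59


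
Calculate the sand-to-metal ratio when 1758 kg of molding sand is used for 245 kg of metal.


Formula: Sand-to-Metal Ratio = W_sand / W_metal
Ratio = 1758 kg / 245 kg = 7.1755

Answer: 7.1755


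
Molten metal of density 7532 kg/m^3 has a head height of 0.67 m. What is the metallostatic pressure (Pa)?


Formula: P = rho * g * h
rho * g = 7532 * 9.81 = 73888.92 N/m^3
P = 73888.92 * 0.67 = 49505.5764 Pa


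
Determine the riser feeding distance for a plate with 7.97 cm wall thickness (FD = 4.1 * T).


Formula: FD = 4.1 * T  (riser feeding-distance rule)
FD = 4.1 * 7.97 cm = 32.6770 cm

32.6770 cm


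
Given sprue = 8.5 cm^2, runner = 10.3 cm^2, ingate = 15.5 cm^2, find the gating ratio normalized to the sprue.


Sprue:Runner:Ingate = 1 : 10.3/8.5 : 15.5/8.5 = 1:1.21:1.82

Answer: 1:1.21:1.82


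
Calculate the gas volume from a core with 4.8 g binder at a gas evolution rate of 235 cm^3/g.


Formula: V_gas = W_binder * gas_evolution_rate
V = 4.8 g * 235 cm^3/g = 1128.0000 cm^3

Final answer: 1128.0000 cm^3


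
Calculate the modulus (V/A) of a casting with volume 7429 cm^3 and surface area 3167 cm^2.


Formula: Casting Modulus M = V / A
M = 7429 cm^3 / 3167 cm^2 = 2.3458 cm

Final answer: 2.3458 cm


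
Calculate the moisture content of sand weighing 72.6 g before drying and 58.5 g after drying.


Formula: MC = (W_wet - W_dry) / W_wet * 100
Water mass = 72.6 - 58.5 = 14.1 g
MC = 14.1 / 72.6 * 100 = 19.4215%

19.4215%


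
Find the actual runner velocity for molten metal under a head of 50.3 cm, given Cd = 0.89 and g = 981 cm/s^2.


Formula: v = Cd * sqrt(2 * g * h)  (Torricelli with discharge coefficient)
2*g*h = 2 * 981 * 50.3 = 98688.6 cm^2/s^2
sqrt(98688.6) = 314.14742 cm/s
v = 0.89 * 314.14742 = 279.5912 cm/s

Answer: 279.5912 cm/s


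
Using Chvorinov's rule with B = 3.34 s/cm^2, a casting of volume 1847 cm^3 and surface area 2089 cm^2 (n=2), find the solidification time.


Formula: t_s = B * (V/A)^n  (Chvorinov's rule, n=2)
Modulus M = V/A = 1847/2089 = 0.884155 cm
M^2 = 0.884155^2 = 0.781730 cm^2
t_s = 3.34 * 0.781730 = 2.6110 s


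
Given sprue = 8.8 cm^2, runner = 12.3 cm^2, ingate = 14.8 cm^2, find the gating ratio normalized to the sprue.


Sprue:Runner:Ingate = 1 : 12.3/8.8 : 14.8/8.8 = 1:1.40:1.68

Answer: 1:1.40:1.68


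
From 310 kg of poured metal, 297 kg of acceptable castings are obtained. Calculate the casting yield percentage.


Formula: Casting Yield = (W_good / W_total) * 100
Yield = (297 kg / 310 kg) * 100 = 95.8065%

95.8065%


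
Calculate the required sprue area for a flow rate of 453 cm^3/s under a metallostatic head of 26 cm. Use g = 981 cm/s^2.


Formula: v = sqrt(2*g*h), A = Q/v
Velocity: v = sqrt(2 * 981 * 26) = sqrt(51012) = 225.8584 cm/s
Sprue area: A = Q / v = 453 / 225.8584 = 2.0057 cm^2


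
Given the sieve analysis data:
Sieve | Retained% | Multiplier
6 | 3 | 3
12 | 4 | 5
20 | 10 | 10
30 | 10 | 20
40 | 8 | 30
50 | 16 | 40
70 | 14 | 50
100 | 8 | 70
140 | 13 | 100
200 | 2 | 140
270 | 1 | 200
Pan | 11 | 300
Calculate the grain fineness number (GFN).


Formula: GFN = sum(pct * multiplier) / sum(pct)
sum(pct * multiplier) = 7549
sum(pct) = 100
GFN = 7549 / 100 = 75.49


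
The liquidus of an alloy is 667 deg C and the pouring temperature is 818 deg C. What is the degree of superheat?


Formula: Superheat = T_pour - T_melt
Superheat = 818 - 667 = 151 deg C

Final answer: 151 deg C


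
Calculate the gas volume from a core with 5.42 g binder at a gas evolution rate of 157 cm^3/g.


Formula: V_gas = W_binder * gas_evolution_rate
V = 5.42 g * 157 cm^3/g = 850.9400 cm^3

850.9400 cm^3


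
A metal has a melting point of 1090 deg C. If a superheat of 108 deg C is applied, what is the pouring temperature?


Formula: T_pour = T_melt + Superheat
T_pour = 1090 + 108 = 1198 deg C

Final answer: 1198 deg C


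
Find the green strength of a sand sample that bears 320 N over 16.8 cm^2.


Formula: Compressive Strength = Force / Area
Strength = 320 N / 16.8 cm^2 = 19.0476 N/cm^2


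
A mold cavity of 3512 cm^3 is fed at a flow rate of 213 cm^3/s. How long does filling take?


Formula: t_fill = V_mold / Q_flow
t = 3512 cm^3 / 213 cm^3/s = 16.4883 s

Final answer: 16.4883 s


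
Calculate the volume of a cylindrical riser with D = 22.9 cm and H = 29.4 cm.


Formula: V = pi * (D/2)^2 * H  (cylinder volume)
Radius = D/2 = 22.9/2 = 11.45 cm
V = pi * 11.45^2 * 29.4 = 12108.9971 cm^3


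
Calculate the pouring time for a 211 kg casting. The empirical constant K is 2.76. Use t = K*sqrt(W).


Formula: t = K * sqrt(W)
sqrt(W) = sqrt(211) = 14.52584
t = 2.76 * 14.52584 = 40.0913 s

40.0913 s


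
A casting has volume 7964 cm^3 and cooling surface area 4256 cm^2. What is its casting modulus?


Formula: Casting Modulus M = V / A
M = 7964 cm^3 / 4256 cm^2 = 1.8712 cm

1.8712 cm


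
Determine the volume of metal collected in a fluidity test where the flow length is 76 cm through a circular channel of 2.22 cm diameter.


Formula: V = pi * (d/2)^2 * L  (cylinder volume)
Radius = 2.22/2 = 1.11 cm
V = pi * 1.11^2 * 76 = 294.1775 cm^3

Answer: 294.1775 cm^3


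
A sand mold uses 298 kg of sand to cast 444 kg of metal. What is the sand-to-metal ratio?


Formula: Sand-to-Metal Ratio = W_sand / W_metal
Ratio = 298 kg / 444 kg = 0.6712


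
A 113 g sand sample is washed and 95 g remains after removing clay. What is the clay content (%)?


Formula: Clay% = (W_total - W_washed) / W_total * 100
Clay mass = 113 - 95 = 18 g
Clay% = 18 / 113 * 100 = 15.9292%


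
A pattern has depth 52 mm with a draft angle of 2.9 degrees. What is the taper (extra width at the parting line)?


Formula: taper = depth * tan(draft_angle)
tan(2.9 deg) = 0.0506578
taper = 52 mm * 0.0506578 = 2.6342 mm

Final answer: 2.6342 mm


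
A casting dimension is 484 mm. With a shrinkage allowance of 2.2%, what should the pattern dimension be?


Formula: L_pattern = L_casting * (1 + shrinkage_rate/100)
Shrinkage factor = 1 + 2.2/100 = 1.022
L_pattern = 484 mm * 1.022 = 494.6480 mm

Answer: 494.6480 mm


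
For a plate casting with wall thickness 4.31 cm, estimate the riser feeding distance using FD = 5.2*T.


Formula: FD = 5.2 * T  (riser feeding-distance rule)
FD = 5.2 * 4.31 cm = 22.4120 cm

22.4120 cm


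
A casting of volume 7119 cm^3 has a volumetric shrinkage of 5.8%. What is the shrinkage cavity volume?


Formula: V_shrink = V_casting * shrinkage_pct / 100
V_shrink = 7119 cm^3 * 5.8 / 100 = 412.9020 cm^3

412.9020 cm^3


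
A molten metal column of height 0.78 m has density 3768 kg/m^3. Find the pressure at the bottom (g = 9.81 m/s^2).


Formula: P = rho * g * h
rho * g = 3768 * 9.81 = 36964.08 N/m^3
P = 36964.08 * 0.78 = 28831.9824 Pa

28831.9824 Pa


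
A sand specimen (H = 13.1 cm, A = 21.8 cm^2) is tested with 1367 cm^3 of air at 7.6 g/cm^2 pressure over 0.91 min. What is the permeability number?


Formula: Permeability Number P = (V * H) / (p * A * t)
Numerator: V * H = 1367 * 13.1 = 17907.7
Denominator: p * A * t = 7.6 * 21.8 * 0.91 = 150.7688
P = 17907.7 / 150.7688 = 118.7759


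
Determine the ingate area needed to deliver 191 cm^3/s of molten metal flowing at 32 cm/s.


Formula: A_ingate = Q / v  (continuity equation)
A = 191 cm^3/s / 32 cm/s = 5.9688 cm^2

5.9688 cm^2


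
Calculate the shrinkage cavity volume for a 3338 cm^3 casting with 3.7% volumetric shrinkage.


Formula: V_shrink = V_casting * shrinkage_pct / 100
V_shrink = 3338 cm^3 * 3.7 / 100 = 123.5060 cm^3

Final answer: 123.5060 cm^3


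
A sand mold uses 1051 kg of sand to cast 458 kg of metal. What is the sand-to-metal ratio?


Formula: Sand-to-Metal Ratio = W_sand / W_metal
Ratio = 1051 kg / 458 kg = 2.2948

Final answer: 2.2948


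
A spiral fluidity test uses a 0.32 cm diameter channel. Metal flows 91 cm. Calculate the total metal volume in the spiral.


Formula: V = pi * (d/2)^2 * L  (cylinder volume)
Radius = 0.32/2 = 0.16 cm
V = pi * 0.16^2 * 91 = 7.3187 cm^3

Final answer: 7.3187 cm^3


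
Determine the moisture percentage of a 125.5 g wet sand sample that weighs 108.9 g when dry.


Formula: MC = (W_wet - W_dry) / W_wet * 100
Water mass = 125.5 - 108.9 = 16.6 g
MC = 16.6 / 125.5 * 100 = 13.2271%

13.2271%


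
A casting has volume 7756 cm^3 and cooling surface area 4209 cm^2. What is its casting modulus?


Formula: Casting Modulus M = V / A
M = 7756 cm^3 / 4209 cm^2 = 1.8427 cm
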